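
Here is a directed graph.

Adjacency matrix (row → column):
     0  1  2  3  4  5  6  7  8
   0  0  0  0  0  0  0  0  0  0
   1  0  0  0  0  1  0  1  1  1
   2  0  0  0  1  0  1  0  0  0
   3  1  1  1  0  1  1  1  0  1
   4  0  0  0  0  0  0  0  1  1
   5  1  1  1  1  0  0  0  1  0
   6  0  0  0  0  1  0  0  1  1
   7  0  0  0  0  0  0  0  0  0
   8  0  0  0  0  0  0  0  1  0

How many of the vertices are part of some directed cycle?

A vertex is on a directed cycle iff it belongs to a strongly connected component of size ≥ 2 (or has a self-loop).
The vertices on cycles are {2, 3, 5} — 3 in total.

3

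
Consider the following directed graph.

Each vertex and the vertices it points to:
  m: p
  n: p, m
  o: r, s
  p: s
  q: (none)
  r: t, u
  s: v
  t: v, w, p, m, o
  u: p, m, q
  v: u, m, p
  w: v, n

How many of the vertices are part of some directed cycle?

8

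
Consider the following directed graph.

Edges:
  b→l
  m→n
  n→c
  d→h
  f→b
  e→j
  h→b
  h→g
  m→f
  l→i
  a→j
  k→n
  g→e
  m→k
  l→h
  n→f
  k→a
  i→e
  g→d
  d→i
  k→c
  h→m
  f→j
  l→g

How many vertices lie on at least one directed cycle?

A vertex is on a directed cycle iff it belongs to a strongly connected component of size ≥ 2 (or has a self-loop).
The vertices on cycles are {b, d, f, g, h, k, l, m, n} — 9 in total.

9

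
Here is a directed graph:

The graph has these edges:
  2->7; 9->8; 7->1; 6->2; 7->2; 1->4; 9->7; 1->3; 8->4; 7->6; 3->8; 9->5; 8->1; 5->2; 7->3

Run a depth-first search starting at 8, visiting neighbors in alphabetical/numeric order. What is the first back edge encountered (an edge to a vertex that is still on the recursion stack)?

3→8

DFS from 8 (visiting neighbors in alphabetical/numeric order); mark gray on enter, black on exit:
8 gray
  1 gray
    3 gray
      3→8: 8 is gray → back edge
First back edge: 3 → 8.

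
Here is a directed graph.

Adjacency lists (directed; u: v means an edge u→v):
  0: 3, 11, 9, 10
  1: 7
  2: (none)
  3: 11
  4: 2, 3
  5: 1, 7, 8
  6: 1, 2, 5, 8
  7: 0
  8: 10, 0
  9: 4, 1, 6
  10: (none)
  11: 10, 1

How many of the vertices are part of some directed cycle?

10

A vertex is on a directed cycle iff it belongs to a strongly connected component of size ≥ 2 (or has a self-loop).
The vertices on cycles are {0, 1, 3, 4, 5, 6, 7, 8, 9, 11} — 10 in total.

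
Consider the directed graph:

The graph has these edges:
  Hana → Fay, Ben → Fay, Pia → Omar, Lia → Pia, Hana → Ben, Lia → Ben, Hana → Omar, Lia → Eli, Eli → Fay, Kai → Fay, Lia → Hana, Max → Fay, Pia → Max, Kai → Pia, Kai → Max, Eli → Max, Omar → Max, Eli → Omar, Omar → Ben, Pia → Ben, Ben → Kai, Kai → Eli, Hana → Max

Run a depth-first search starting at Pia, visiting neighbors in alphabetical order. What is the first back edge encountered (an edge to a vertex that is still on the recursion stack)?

DFS from Pia (visiting neighbors in alphabetical order); mark gray on enter, black on exit:
Pia gray
  Ben gray
    Fay gray
    Fay black
    Kai gray
      Eli gray
        Eli→Fay: Fay black — skip
        Max gray
          Max→Fay: Fay black — skip
        Max black
        Omar gray
          Omar→Ben: Ben is gray → back edge
First back edge: Omar → Ben.

Omar->Ben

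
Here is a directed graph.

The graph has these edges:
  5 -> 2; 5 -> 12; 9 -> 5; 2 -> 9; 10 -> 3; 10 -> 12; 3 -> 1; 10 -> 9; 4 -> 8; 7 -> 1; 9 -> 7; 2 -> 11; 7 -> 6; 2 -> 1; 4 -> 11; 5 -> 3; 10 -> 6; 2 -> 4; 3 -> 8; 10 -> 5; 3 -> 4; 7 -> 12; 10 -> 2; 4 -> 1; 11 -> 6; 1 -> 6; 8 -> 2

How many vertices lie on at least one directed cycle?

6

A vertex is on a directed cycle iff it belongs to a strongly connected component of size ≥ 2 (or has a self-loop).
The vertices on cycles are {2, 3, 4, 5, 8, 9} — 6 in total.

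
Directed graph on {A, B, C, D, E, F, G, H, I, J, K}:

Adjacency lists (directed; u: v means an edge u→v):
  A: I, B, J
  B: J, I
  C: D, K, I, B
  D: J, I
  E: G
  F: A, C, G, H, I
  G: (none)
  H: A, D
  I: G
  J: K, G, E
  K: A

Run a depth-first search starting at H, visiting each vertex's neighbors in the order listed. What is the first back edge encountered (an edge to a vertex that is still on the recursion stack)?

K→A

DFS from H (visiting each vertex's neighbors in the order listed); mark gray on enter, black on exit:
H gray
  A gray
    I gray
      G gray
      G black
    I black
    B gray
      J gray
        K gray
          K→A: A is gray → back edge
First back edge: K → A.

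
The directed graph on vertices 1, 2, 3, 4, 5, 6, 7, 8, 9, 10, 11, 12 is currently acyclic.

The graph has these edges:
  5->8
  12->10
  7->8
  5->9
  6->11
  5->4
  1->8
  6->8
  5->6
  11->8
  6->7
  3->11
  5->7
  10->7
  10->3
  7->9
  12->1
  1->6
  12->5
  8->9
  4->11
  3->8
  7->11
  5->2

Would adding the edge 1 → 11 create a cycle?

No

Adding 1→11 creates a cycle iff 11 can already reach 1.
Explore from 11: no path reaches 1. The graph stays acyclic.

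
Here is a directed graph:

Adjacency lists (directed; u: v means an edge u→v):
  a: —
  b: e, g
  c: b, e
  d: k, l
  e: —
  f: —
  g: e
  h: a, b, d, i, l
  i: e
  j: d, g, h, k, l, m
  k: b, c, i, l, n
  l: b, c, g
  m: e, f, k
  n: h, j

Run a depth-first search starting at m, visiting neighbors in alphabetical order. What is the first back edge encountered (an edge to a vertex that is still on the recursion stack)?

DFS from m (visiting neighbors in alphabetical order); mark gray on enter, black on exit:
m gray
  e gray
  e black
  f gray
  f black
  k gray
    b gray
      b→e: e black — skip
      g gray
        g→e: e black — skip
      g black
    b black
    c gray
      c→b: b black — skip
      c→e: e black — skip
    c black
    i gray
      i→e: e black — skip
    i black
    l gray
      l→b: b black — skip
      l→c: c black — skip
      l→g: g black — skip
    l black
    n gray
      h gray
        a gray
        a black
        h→b: b black — skip
        d gray
          d→k: k is gray → back edge
First back edge: d → k.

d->k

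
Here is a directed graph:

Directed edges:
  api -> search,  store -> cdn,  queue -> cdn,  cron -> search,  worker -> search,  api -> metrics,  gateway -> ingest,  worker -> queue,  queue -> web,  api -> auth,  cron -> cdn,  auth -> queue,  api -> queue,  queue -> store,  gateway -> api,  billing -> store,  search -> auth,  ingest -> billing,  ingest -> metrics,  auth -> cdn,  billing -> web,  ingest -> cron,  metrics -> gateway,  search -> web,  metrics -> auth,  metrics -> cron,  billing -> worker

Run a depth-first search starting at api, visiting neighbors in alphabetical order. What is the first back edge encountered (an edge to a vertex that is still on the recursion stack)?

gateway→api

DFS from api (visiting neighbors in alphabetical order); mark gray on enter, black on exit:
api gray
  auth gray
    cdn gray
    cdn black
    queue gray
      queue→cdn: cdn black — skip
      store gray
        store→cdn: cdn black — skip
      store black
      web gray
      web black
    queue black
  auth black
  metrics gray
    metrics→auth: auth black — skip
    cron gray
      cron→cdn: cdn black — skip
      search gray
        search→auth: auth black — skip
        search→web: web black — skip
      search black
    cron black
    gateway gray
      gateway→api: api is gray → back edge
First back edge: gateway → api.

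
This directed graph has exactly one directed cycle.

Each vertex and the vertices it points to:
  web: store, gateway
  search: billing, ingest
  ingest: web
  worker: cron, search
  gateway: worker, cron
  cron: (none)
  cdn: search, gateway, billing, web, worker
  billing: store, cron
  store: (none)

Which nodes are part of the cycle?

web, ingest, search, worker, gateway

DFS with gray/black marking from search:
search gray
  billing gray
    store gray
    store black
    cron gray
    cron black
  billing black
  ingest gray
    web gray
      web→store: store black — skip
      gateway gray
        worker gray
          worker→cron: cron black — skip
          worker→search: search is gray → back edge
Back edge closes the cycle search → ingest → web → gateway → worker → search; its vertices are {web, ingest, search, worker, gateway}.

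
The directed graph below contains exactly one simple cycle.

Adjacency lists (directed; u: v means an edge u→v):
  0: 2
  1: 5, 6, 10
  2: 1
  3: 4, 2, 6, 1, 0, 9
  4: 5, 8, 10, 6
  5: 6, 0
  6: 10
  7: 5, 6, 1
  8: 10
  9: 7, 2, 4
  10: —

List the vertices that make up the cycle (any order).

0, 1, 2, 5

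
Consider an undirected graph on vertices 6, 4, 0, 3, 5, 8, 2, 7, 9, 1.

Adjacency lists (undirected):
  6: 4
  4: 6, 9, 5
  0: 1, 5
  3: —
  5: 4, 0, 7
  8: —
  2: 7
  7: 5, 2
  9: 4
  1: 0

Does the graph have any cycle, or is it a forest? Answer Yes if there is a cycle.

No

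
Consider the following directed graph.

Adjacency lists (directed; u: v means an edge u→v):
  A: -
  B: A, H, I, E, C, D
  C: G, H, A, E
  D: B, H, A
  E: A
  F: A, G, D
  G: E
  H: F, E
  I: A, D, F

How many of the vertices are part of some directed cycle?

A vertex is on a directed cycle iff it belongs to a strongly connected component of size ≥ 2 (or has a self-loop).
The vertices on cycles are {B, C, D, F, H, I} — 6 in total.

6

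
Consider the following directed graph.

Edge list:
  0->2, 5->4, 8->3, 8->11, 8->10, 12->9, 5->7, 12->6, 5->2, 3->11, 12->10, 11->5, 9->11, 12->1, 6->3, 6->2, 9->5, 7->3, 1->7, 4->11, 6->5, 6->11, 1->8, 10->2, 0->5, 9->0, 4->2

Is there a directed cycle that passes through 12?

12 lies on a cycle iff there is a path from 12 back to itself.
Exploring from 12, it never reaches itself; equivalently, its strongly connected component is a singleton.

No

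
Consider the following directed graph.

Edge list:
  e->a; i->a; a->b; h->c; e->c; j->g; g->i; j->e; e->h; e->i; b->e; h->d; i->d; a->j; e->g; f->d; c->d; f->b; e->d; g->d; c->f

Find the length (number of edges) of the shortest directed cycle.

3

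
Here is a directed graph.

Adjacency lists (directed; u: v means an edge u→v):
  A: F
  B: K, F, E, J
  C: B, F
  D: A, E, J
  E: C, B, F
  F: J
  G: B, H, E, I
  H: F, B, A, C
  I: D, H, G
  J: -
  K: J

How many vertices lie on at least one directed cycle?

A vertex is on a directed cycle iff it belongs to a strongly connected component of size ≥ 2 (or has a self-loop).
The vertices on cycles are {B, C, E, G, I} — 5 in total.

5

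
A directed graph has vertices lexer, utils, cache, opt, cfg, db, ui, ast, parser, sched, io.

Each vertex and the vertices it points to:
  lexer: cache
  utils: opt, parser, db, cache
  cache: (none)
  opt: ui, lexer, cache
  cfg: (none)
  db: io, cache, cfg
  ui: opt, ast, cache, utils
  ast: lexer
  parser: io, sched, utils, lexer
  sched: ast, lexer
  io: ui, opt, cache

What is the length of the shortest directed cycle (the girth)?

2

For each vertex v, BFS finds the shortest path from v back to v.
The shortest such closed walk is parser → utils → parser, length 2.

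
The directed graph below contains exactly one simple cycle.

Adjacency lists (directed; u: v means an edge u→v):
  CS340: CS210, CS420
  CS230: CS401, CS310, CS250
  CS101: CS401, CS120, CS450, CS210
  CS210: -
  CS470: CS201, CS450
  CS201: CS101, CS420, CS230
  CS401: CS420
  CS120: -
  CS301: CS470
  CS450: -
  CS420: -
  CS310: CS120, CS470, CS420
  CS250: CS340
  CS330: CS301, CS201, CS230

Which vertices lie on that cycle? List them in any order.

CS201, CS230, CS310, CS470

DFS with gray/black marking from CS201:
CS201 gray
  CS101 gray
    CS401 gray
      CS420 gray
      CS420 black
    CS401 black
    CS120 gray
    CS120 black
    CS450 gray
    CS450 black
    CS210 gray
    CS210 black
  CS101 black
  CS201→CS420: CS420 black — skip
  CS230 gray
    CS230→CS401: CS401 black — skip
    CS310 gray
      CS310→CS120: CS120 black — skip
      CS470 gray
        CS470→CS201: CS201 is gray → back edge
Back edge closes the cycle CS201 → CS230 → CS310 → CS470 → CS201; its vertices are {CS201, CS230, CS310, CS470}.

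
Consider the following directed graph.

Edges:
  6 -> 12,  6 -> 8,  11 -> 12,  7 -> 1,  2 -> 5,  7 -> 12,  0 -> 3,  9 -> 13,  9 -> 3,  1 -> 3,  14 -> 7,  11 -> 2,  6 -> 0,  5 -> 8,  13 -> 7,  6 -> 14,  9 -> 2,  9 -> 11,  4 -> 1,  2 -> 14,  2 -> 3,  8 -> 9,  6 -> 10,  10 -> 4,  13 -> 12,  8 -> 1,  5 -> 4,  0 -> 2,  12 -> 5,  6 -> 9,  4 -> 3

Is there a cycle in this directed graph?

Yes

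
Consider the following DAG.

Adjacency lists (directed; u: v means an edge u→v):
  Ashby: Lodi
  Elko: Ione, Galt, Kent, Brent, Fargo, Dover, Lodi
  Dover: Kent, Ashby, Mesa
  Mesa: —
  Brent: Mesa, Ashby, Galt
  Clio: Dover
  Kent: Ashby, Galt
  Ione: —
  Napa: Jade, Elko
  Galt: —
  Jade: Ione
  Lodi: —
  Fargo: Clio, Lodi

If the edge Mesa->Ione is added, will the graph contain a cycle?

Adding Mesa→Ione creates a cycle iff Ione can already reach Mesa.
Explore from Ione: no path reaches Mesa. The graph stays acyclic.

No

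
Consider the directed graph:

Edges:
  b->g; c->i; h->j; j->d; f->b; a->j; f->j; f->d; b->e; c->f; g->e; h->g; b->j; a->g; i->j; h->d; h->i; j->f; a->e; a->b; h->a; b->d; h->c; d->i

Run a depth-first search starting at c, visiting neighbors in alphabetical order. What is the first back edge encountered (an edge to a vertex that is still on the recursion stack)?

j->d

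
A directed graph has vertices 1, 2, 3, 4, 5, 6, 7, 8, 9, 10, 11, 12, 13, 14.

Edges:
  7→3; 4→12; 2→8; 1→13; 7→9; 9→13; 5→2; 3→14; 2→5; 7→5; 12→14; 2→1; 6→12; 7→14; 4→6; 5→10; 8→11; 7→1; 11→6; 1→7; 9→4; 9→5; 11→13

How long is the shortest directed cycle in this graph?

For each vertex v, BFS finds the shortest path from v back to v.
The shortest such closed walk is 2 → 5 → 2, length 2.

2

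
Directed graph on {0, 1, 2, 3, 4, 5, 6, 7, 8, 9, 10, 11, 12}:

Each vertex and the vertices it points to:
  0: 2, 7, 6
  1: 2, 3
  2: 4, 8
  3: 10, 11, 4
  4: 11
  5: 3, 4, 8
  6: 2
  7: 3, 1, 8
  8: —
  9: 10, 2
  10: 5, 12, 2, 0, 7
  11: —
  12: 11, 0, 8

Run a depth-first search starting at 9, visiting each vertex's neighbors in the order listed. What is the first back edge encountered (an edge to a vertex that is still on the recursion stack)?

DFS from 9 (visiting each vertex's neighbors in the order listed); mark gray on enter, black on exit:
9 gray
  10 gray
    5 gray
      3 gray
        3→10: 10 is gray → back edge
First back edge: 3 → 10.

3->10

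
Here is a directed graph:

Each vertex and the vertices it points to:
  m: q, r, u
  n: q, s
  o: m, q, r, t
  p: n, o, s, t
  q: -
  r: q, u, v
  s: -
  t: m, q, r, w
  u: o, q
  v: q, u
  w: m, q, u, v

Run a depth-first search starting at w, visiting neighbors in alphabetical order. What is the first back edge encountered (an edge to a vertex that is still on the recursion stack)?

o->m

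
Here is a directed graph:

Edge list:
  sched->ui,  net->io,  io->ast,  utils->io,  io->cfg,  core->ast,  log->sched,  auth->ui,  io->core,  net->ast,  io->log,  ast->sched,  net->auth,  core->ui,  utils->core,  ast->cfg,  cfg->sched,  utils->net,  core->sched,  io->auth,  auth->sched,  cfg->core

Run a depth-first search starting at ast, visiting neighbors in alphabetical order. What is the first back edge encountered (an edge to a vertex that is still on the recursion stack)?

core->ast

DFS from ast (visiting neighbors in alphabetical order); mark gray on enter, black on exit:
ast gray
  cfg gray
    core gray
      core→ast: ast is gray → back edge
First back edge: core → ast.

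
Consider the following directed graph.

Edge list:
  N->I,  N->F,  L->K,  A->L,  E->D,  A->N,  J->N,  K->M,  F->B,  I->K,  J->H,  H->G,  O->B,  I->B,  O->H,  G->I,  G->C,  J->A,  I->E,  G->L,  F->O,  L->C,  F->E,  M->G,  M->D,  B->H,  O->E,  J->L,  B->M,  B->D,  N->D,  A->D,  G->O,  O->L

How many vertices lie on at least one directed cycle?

A vertex is on a directed cycle iff it belongs to a strongly connected component of size ≥ 2 (or has a self-loop).
The vertices on cycles are {B, G, H, I, K, L, M, O} — 8 in total.

8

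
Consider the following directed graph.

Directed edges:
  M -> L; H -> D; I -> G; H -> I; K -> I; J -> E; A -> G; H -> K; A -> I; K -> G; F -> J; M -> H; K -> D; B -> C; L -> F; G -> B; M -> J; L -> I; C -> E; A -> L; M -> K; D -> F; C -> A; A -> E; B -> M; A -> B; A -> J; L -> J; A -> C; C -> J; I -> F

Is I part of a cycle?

Yes

I is on a cycle iff I can reach itself via ≥1 edge.
I → G → B → M → H → I — yes.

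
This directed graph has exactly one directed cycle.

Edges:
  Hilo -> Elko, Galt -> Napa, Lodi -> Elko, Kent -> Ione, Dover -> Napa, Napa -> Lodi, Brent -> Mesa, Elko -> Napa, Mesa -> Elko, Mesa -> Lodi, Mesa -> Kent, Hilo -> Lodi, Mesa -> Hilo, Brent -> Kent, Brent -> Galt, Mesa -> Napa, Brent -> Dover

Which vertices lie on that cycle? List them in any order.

DFS with gray/black marking from Elko:
Elko gray
  Napa gray
    Lodi gray
      Lodi→Elko: Elko is gray → back edge
Back edge closes the cycle Elko → Napa → Lodi → Elko; its vertices are {Elko, Lodi, Napa}.

Elko, Lodi, Napa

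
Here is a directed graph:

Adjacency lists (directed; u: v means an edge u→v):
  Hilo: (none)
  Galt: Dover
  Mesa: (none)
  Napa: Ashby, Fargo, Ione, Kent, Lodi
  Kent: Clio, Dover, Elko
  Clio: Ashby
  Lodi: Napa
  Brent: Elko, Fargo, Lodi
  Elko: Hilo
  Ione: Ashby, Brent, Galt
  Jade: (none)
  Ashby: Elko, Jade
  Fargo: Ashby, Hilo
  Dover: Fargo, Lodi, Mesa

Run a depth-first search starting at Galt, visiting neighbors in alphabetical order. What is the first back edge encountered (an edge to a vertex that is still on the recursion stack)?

Brent->Lodi

DFS from Galt (visiting neighbors in alphabetical order); mark gray on enter, black on exit:
Galt gray
  Dover gray
    Fargo gray
      Ashby gray
        Elko gray
          Hilo gray
          Hilo black
        Elko black
        Jade gray
        Jade black
      Ashby black
      Fargo→Hilo: Hilo black — skip
    Fargo black
    Lodi gray
      Napa gray
        Napa→Ashby: Ashby black — skip
        Napa→Fargo: Fargo black — skip
        Ione gray
          Ione→Ashby: Ashby black — skip
          Brent gray
            Brent→Elko: Elko black — skip
            Brent→Fargo: Fargo black — skip
            Brent→Lodi: Lodi is gray → back edge
First back edge: Brent → Lodi.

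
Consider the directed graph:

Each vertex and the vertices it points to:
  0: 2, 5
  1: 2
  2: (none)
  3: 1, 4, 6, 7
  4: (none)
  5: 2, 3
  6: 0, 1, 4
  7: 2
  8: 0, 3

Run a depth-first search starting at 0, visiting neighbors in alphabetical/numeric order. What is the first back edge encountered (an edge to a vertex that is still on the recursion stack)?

DFS from 0 (visiting neighbors in alphabetical/numeric order); mark gray on enter, black on exit:
0 gray
  2 gray
  2 black
  5 gray
    5→2: 2 black — skip
    3 gray
      1 gray
        1→2: 2 black — skip
      1 black
      4 gray
      4 black
      6 gray
        6→0: 0 is gray → back edge
First back edge: 6 → 0.

6->0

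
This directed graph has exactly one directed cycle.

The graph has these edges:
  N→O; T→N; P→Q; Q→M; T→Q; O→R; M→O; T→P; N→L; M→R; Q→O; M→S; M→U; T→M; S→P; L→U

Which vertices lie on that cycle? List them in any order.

M, P, Q, S

DFS with gray/black marking from Q:
Q gray
  M gray
    R gray
    R black
    S gray
      P gray
        P→Q: Q is gray → back edge
Back edge closes the cycle Q → M → S → P → Q; its vertices are {M, P, Q, S}.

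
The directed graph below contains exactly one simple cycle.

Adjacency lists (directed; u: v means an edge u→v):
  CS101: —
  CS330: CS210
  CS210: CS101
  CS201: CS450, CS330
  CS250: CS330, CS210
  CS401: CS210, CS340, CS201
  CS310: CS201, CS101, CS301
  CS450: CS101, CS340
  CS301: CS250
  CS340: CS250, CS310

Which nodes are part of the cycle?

CS201, CS310, CS340, CS450

DFS with gray/black marking from CS340:
CS340 gray
  CS250 gray
    CS330 gray
      CS210 gray
        CS101 gray
        CS101 black
      CS210 black
    CS330 black
    CS250→CS210: CS210 black — skip
  CS250 black
  CS310 gray
    CS201 gray
      CS450 gray
        CS450→CS101: CS101 black — skip
        CS450→CS340: CS340 is gray → back edge
Back edge closes the cycle CS340 → CS310 → CS201 → CS450 → CS340; its vertices are {CS201, CS310, CS340, CS450}.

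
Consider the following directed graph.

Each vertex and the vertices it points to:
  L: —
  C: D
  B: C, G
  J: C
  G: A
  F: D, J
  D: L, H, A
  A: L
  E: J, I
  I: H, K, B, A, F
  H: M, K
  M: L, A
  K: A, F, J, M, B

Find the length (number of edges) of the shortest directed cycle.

4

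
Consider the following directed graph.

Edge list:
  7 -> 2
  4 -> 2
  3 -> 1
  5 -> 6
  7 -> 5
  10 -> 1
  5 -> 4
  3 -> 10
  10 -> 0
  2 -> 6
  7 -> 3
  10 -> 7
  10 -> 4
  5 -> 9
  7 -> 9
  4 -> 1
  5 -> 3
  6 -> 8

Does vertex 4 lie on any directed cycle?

No

4 lies on a cycle iff there is a path from 4 back to itself.
Exploring from 4, it never reaches itself; equivalently, its strongly connected component is a singleton.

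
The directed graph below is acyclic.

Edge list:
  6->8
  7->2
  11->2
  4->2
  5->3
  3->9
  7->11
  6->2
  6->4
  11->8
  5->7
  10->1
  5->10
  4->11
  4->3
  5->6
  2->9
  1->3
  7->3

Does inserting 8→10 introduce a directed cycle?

Adding 8→10 creates a cycle iff 10 can already reach 8.
Explore from 10: no path reaches 8. The graph stays acyclic.

No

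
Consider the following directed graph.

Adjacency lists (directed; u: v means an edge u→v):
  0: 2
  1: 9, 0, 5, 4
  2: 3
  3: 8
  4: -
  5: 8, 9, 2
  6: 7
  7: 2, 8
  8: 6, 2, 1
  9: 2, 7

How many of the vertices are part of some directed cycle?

9

A vertex is on a directed cycle iff it belongs to a strongly connected component of size ≥ 2 (or has a self-loop).
The vertices on cycles are {0, 1, 2, 3, 5, 6, 7, 8, 9} — 9 in total.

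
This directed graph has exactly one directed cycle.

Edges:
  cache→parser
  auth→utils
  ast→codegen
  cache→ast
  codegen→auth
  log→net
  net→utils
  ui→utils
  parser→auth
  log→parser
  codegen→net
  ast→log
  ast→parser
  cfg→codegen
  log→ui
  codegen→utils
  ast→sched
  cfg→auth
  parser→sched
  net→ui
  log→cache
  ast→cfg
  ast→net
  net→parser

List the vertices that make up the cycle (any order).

ast, log, cache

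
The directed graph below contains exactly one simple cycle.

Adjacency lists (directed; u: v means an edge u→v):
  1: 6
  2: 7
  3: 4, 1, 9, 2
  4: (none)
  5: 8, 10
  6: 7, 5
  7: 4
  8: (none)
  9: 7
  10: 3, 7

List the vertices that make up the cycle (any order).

DFS with gray/black marking from 10:
10 gray
  3 gray
    4 gray
    4 black
    1 gray
      6 gray
        7 gray
          7→4: 4 black — skip
        7 black
        5 gray
          8 gray
          8 black
          5→10: 10 is gray → back edge
Back edge closes the cycle 10 → 3 → 1 → 6 → 5 → 10; its vertices are {1, 3, 5, 6, 10}.

1, 3, 5, 6, 10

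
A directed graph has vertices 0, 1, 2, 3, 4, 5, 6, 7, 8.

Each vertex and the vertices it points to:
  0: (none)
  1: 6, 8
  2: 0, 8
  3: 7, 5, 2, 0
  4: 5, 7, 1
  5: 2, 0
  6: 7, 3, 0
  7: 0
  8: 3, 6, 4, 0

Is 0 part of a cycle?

No

0 lies on a cycle iff there is a path from 0 back to itself.
Exploring from 0, it never reaches itself; equivalently, its strongly connected component is a singleton.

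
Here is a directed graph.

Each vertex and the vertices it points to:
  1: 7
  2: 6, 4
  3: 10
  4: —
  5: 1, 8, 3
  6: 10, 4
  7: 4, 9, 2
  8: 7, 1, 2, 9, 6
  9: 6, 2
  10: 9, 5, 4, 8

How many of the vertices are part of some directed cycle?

9

A vertex is on a directed cycle iff it belongs to a strongly connected component of size ≥ 2 (or has a self-loop).
The vertices on cycles are {1, 2, 3, 5, 6, 7, 8, 9, 10} — 9 in total.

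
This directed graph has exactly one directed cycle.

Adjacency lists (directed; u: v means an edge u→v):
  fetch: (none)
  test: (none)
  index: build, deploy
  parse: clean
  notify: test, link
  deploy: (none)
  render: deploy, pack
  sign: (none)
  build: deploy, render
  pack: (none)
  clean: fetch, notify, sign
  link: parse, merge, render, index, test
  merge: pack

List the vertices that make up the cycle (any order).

DFS with gray/black marking from link:
link gray
  parse gray
    clean gray
      fetch gray
      fetch black
      notify gray
        test gray
        test black
        notify→link: link is gray → back edge
Back edge closes the cycle link → parse → clean → notify → link; its vertices are {link, clean, parse, notify}.

link, clean, parse, notify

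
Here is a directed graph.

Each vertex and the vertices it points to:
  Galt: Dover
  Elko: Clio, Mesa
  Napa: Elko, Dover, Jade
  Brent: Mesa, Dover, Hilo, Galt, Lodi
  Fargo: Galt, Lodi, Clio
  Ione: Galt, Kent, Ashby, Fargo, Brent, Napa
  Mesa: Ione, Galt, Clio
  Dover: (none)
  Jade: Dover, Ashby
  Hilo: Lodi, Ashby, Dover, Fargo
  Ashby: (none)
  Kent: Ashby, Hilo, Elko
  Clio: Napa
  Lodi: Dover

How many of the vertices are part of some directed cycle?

A vertex is on a directed cycle iff it belongs to a strongly connected component of size ≥ 2 (or has a self-loop).
The vertices on cycles are {Clio, Elko, Hilo, Ione, Kent, Mesa, Napa, Brent, Fargo} — 9 in total.

9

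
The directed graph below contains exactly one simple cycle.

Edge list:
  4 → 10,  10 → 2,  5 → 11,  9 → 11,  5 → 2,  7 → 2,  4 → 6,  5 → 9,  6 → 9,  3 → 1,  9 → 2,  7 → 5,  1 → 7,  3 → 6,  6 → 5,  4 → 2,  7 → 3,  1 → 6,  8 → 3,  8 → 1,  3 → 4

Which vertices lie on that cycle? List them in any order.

1, 3, 7

DFS with gray/black marking from 3:
3 gray
  6 gray
    5 gray
      9 gray
        2 gray
        2 black
        11 gray
        11 black
      9 black
      5→11: 11 black — skip
      5→2: 2 black — skip
    5 black
    6→9: 9 black — skip
  6 black
  1 gray
    7 gray
      7→5: 5 black — skip
      7→3: 3 is gray → back edge
Back edge closes the cycle 3 → 1 → 7 → 3; its vertices are {1, 3, 7}.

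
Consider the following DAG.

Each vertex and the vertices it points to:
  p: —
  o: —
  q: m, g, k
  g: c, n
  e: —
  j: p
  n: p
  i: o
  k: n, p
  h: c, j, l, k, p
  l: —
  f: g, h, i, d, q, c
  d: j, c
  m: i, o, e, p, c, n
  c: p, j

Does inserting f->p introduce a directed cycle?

Adding f→p creates a cycle iff p can already reach f.
Explore from p: no path reaches f. The graph stays acyclic.

No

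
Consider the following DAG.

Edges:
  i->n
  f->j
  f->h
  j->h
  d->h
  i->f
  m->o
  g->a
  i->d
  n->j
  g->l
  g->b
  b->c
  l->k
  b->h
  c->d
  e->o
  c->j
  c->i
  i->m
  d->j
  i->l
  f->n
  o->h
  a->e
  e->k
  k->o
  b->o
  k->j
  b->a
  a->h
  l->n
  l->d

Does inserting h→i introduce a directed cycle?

Adding h→i creates a cycle iff i can already reach h.
Path from i: i → f → h.
So i → … → h → i is a cycle.

Yes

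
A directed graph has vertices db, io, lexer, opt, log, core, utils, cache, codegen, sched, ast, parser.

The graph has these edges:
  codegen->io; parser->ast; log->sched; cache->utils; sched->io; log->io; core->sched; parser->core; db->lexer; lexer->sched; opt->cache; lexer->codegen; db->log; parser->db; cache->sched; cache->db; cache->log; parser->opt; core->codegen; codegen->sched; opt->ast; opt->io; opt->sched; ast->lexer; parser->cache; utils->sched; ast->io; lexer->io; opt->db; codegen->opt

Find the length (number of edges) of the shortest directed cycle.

For each vertex v, BFS finds the shortest path from v back to v.
The shortest such closed walk is opt → ast → lexer → codegen → opt, length 4.

4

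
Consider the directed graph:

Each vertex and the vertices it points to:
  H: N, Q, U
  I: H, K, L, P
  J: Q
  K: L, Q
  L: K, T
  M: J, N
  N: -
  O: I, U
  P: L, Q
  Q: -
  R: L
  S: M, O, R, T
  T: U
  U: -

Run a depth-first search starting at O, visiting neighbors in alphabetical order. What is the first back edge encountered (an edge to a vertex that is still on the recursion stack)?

L->K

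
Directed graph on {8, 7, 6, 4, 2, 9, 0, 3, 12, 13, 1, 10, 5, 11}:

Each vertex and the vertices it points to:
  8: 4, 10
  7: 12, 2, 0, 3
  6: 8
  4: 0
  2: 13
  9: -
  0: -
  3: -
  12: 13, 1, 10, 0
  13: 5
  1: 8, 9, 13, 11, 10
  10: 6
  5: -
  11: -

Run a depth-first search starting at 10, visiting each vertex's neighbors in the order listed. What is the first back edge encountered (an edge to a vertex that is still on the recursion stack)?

DFS from 10 (visiting each vertex's neighbors in the order listed); mark gray on enter, black on exit:
10 gray
  6 gray
    8 gray
      4 gray
        0 gray
        0 black
      4 black
      8→10: 10 is gray → back edge
First back edge: 8 → 10.

8→10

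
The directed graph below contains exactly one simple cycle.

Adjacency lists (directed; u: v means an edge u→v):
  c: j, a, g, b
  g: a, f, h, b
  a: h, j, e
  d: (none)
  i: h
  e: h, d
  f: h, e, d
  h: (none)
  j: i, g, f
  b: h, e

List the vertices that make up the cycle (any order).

DFS with gray/black marking from j:
j gray
  i gray
    h gray
    h black
  i black
  g gray
    a gray
      a→h: h black — skip
      a→j: j is gray → back edge
Back edge closes the cycle j → g → a → j; its vertices are {a, g, j}.

a, g, j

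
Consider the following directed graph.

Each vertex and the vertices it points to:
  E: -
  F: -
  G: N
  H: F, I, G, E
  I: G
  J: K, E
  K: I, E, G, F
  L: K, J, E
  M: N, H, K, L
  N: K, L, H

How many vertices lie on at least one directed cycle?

7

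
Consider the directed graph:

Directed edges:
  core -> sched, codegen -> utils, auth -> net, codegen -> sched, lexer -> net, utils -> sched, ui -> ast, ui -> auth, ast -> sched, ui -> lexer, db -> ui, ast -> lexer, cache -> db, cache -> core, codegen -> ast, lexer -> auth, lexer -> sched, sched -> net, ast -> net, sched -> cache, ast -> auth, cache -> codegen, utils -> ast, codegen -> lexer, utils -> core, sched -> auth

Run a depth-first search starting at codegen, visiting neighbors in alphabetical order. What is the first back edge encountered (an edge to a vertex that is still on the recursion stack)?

DFS from codegen (visiting neighbors in alphabetical order); mark gray on enter, black on exit:
codegen gray
  ast gray
    auth gray
      net gray
      net black
    auth black
    lexer gray
      lexer→auth: auth black — skip
      lexer→net: net black — skip
      sched gray
        sched→auth: auth black — skip
        cache gray
          cache→codegen: codegen is gray → back edge
First back edge: cache → codegen.

cache->codegen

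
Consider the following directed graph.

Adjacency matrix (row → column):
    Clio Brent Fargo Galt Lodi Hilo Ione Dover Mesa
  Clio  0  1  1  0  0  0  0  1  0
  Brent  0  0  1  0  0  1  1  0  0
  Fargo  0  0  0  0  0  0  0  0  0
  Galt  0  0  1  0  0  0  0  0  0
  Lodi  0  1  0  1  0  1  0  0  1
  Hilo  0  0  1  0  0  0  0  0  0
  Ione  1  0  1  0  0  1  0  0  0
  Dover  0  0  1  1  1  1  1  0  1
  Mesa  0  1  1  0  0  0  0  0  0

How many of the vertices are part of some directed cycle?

A vertex is on a directed cycle iff it belongs to a strongly connected component of size ≥ 2 (or has a self-loop).
The vertices on cycles are {Clio, Ione, Lodi, Mesa, Brent, Dover} — 6 in total.

6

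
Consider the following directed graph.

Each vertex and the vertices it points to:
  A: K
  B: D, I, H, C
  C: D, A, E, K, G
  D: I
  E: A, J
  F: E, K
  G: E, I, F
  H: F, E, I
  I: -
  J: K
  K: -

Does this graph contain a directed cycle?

No

DFS with white/gray/black marking, starting from B:
B gray
  D gray
    I gray
    I black
  D black
  B→I: I black — skip
  H gray
    F gray
      E gray
        A gray
          K gray
          K black
        A black
        J gray
          J→K: K black — skip
        J black
      E black
      F→K: K black — skip
    F black
    H→E: E black — skip
    H→I: I black — skip
  H black
  C gray
    C→D: D black — skip
    C→A: A black — skip
    C→E: E black — skip
    C→K: K black — skip
    G gray
      G→E: E black — skip
      G→I: I black — skip
      G→F: F black — skip
    G black
  C black
B black
Every edge goes to a white or black vertex — no back edge, so the graph is acyclic.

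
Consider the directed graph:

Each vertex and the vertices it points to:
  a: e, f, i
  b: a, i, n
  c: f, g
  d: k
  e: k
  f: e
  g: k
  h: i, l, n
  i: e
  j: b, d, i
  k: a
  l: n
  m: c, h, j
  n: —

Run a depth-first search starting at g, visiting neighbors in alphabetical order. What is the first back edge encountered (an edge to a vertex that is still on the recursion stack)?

e->k

DFS from g (visiting neighbors in alphabetical order); mark gray on enter, black on exit:
g gray
  k gray
    a gray
      e gray
        e→k: k is gray → back edge
First back edge: e → k.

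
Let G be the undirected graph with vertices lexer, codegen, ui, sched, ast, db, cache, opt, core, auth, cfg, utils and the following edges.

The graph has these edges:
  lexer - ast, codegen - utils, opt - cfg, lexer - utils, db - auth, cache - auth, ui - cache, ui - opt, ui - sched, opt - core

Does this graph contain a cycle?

DFS, tracking each vertex's parent; an edge to a visited non-parent vertex closes a cycle.
Start from lexer:
visit lexer (parent –)
  visit ast (parent lexer)
    ast–lexer: parent, skip
  visit utils (parent lexer)
    visit codegen (parent utils)
      codegen–utils: parent, skip
    utils–lexer: parent, skip
visit ui (parent –)
  visit opt (parent ui)
    visit cfg (parent opt)
      cfg–opt: parent, skip
    opt–ui: parent, skip
    visit core (parent opt)
      core–opt: parent, skip
  visit cache (parent ui)
    visit auth (parent cache)
      auth–cache: parent, skip
      visit db (parent auth)
        db–auth: parent, skip
    cache–ui: parent, skip
  visit sched (parent ui)
    sched–ui: parent, skip
No non-parent visited neighbor found — the graph is a forest.

No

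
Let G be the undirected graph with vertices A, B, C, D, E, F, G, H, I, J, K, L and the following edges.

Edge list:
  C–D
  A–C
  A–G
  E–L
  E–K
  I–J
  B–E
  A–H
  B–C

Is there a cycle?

DFS, tracking each vertex's parent; an edge to a visited non-parent vertex closes a cycle.
Start from F:
visit F (parent –)
visit A (parent –)
  visit H (parent A)
    H–A: parent, skip
  visit G (parent A)
    G–A: parent, skip
  visit C (parent A)
    C–A: parent, skip
    visit B (parent C)
      visit E (parent B)
        visit L (parent E)
          L–E: parent, skip
        E–B: parent, skip
        visit K (parent E)
          K–E: parent, skip
      B–C: parent, skip
    visit D (parent C)
      D–C: parent, skip
visit I (parent –)
  visit J (parent I)
    J–I: parent, skip
No non-parent visited neighbor found — the graph is a forest.

No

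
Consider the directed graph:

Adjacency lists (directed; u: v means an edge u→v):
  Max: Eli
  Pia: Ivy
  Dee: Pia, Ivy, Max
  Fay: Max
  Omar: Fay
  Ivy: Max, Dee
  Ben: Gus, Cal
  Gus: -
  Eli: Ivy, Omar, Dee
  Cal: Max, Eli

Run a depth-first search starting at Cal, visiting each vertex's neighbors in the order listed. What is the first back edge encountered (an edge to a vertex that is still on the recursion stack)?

DFS from Cal (visiting each vertex's neighbors in the order listed); mark gray on enter, black on exit:
Cal gray
  Max gray
    Eli gray
      Ivy gray
        Ivy→Max: Max is gray → back edge
First back edge: Ivy → Max.

Ivy->Max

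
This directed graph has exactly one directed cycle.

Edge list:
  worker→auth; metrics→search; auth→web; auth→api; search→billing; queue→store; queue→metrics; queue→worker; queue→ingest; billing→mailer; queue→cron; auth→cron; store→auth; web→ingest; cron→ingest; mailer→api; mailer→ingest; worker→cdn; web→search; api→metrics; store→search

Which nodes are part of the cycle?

api, mailer, search, billing, metrics

DFS with gray/black marking from search:
search gray
  billing gray
    mailer gray
      ingest gray
      ingest black
      api gray
        metrics gray
          metrics→search: search is gray → back edge
Back edge closes the cycle search → billing → mailer → api → metrics → search; its vertices are {api, mailer, search, billing, metrics}.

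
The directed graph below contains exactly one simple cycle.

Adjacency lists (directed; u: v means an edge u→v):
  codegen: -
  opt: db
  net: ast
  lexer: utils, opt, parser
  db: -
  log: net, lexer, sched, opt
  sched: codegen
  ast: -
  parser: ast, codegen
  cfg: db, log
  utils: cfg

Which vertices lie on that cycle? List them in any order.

DFS with gray/black marking from log:
log gray
  net gray
    ast gray
    ast black
  net black
  lexer gray
    utils gray
      cfg gray
        db gray
        db black
        cfg→log: log is gray → back edge
Back edge closes the cycle log → lexer → utils → cfg → log; its vertices are {cfg, log, lexer, utils}.

cfg, log, lexer, utils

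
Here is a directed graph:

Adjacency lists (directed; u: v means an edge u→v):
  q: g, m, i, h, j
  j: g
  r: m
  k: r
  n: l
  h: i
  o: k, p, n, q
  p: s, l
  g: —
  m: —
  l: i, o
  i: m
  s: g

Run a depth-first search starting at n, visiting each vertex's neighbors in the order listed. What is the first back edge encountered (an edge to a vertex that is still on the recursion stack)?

p→l

DFS from n (visiting each vertex's neighbors in the order listed); mark gray on enter, black on exit:
n gray
  l gray
    i gray
      m gray
      m black
    i black
    o gray
      k gray
        r gray
          r→m: m black — skip
        r black
      k black
      p gray
        s gray
          g gray
          g black
        s black
        p→l: l is gray → back edge
First back edge: p → l.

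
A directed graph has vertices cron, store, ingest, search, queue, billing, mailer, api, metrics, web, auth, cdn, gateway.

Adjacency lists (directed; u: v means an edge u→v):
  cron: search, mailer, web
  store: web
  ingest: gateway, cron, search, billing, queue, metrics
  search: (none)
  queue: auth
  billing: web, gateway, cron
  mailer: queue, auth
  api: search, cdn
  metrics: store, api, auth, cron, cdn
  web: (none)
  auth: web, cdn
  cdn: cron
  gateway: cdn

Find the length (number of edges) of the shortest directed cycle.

4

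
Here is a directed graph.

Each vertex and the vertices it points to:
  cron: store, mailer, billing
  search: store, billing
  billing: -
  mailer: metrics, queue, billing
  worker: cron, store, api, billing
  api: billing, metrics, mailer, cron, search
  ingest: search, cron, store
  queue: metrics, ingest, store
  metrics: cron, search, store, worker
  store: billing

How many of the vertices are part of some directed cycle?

7

A vertex is on a directed cycle iff it belongs to a strongly connected component of size ≥ 2 (or has a self-loop).
The vertices on cycles are {api, cron, queue, ingest, mailer, worker, metrics} — 7 in total.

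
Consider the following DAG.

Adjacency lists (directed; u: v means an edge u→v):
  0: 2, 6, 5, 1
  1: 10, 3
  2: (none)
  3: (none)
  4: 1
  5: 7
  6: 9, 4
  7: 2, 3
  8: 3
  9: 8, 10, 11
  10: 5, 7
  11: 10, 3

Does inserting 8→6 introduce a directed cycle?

Adding 8→6 creates a cycle iff 6 can already reach 8.
Path from 6: 6 → 9 → 8.
So 6 → … → 8 → 6 is a cycle.

Yes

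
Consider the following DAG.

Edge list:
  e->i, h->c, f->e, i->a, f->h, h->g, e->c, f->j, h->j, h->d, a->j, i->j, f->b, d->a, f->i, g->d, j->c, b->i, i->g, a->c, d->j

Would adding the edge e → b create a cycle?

Adding e→b creates a cycle iff b can already reach e.
Explore from b: no path reaches e. The graph stays acyclic.

No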